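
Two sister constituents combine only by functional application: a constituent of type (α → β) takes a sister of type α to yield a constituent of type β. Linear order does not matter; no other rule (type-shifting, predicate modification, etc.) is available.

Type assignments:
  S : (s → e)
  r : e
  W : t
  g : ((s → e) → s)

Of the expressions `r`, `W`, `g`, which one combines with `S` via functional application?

r : e — neither side's domain matches the other.
W : t — neither side's domain matches the other.
g — combines: g : ((s → e) → s) takes S : (s → e) as argument, giving s.

g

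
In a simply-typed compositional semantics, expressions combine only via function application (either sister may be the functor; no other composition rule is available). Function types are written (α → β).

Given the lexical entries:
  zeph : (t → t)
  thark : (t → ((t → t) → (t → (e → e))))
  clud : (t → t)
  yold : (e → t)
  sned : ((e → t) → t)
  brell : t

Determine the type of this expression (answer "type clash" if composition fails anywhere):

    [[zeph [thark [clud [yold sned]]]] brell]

(e → e)

[yold sned]: ((e → t) → t) applied to (e → t) yields t.
[clud [yold sned]]: (t → t) applied to t yields t.
[thark [clud [yold sned]]]: (t → ((t → t) → (t → (e → e)))) applied to t yields ((t → t) → (t → (e → e))).
[zeph [thark [clud [yold sned]]]]: ((t → t) → (t → (e → e))) applied to (t → t) yields (t → (e → e)).
[[zeph [thark [clud [yold sned]]]] brell]: (t → (e → e)) applied to t yields (e → e).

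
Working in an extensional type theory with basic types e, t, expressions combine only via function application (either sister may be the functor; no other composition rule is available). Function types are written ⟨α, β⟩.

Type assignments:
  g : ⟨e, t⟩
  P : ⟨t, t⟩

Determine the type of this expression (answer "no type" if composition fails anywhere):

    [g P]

[g P]: ⟨e, t⟩ and ⟨t, t⟩ cannot combine by function application — type clash.

no type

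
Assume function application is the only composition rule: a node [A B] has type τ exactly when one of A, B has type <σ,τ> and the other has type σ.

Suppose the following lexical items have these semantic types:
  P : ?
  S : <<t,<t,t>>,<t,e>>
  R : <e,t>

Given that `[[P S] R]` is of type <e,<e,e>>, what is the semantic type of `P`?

[[P S] R] must have type <e,<e,e>>. The sister R has type <e,t>; that is not a function onto <e,<e,e>>, so [P S] must be the functor, of type <<e,t>,<e,<e,e>>>.
[P S] must have type <<e,t>,<e,<e,e>>>. The sister S has type <<t,<t,t>>,<t,e>>; that is not a function onto <<e,t>,<e,<e,e>>>, so P must be the functor, of type <<<t,<t,t>>,<t,e>>,<<e,t>,<e,<e,e>>>>.

<<<t,<t,t>>,<t,e>>,<<e,t>,<e,<e,e>>>>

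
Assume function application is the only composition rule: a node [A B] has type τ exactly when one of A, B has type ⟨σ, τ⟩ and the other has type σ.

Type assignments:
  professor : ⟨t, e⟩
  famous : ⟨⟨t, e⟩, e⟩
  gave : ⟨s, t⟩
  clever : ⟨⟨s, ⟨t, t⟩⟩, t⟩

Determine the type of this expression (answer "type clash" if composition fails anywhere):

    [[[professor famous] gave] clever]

[professor famous]: famous is ⟨⟨t, e⟩, e⟩, professor is ⟨t, e⟩; result e.
At [[professor famous] gave]: neither e nor ⟨s, t⟩ can take the other as argument; the node is ill-typed.

type clash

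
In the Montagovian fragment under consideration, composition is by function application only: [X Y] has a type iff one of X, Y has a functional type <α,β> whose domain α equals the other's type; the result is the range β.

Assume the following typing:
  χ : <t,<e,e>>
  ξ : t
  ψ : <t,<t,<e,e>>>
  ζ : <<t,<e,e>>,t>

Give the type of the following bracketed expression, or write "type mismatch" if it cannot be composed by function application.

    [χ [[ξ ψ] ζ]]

<e,e>

[ξ ψ]: functor ψ : <t,<t,<e,e>>>, argument ξ : t; result <t,<e,e>>.
[[ξ ψ] ζ]: functor ζ : <<t,<e,e>>,t>, argument [ξ ψ] : <t,<e,e>>; result t.
[χ [[ξ ψ] ζ]]: functor χ : <t,<e,e>>, argument [[ξ ψ] ζ] : t; result <e,e>.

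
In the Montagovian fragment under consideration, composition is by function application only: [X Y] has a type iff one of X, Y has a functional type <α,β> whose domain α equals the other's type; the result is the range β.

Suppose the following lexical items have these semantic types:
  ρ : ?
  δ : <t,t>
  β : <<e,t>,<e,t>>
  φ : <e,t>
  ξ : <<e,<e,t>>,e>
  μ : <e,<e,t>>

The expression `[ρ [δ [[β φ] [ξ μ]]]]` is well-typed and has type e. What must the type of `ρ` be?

For [ρ [δ [[β φ] [ξ μ]]]] to have type e with [δ [[β φ] [ξ μ]]] of type t, ρ must be the function: ρ : <t,e>.

<t,e>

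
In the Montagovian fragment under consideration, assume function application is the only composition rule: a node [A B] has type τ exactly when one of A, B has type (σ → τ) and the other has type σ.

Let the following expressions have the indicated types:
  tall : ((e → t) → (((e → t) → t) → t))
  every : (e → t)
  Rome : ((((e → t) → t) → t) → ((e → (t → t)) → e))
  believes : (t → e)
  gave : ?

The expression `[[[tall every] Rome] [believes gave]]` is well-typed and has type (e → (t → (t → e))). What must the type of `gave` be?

((t → e) → (((e → (t → t)) → e) → (e → (t → (t → e)))))

[[[tall every] Rome] [believes gave]] must have type (e → (t → (t → e))). The sister [[tall every] Rome] has type ((e → (t → t)) → e); that is not a function onto (e → (t → (t → e))), so [believes gave] must be the functor, of type (((e → (t → t)) → e) → (e → (t → (t → e)))).
[believes gave] must have type (((e → (t → t)) → e) → (e → (t → (t → e)))). The sister believes has type (t → e); that is not a function onto (((e → (t → t)) → e) → (e → (t → (t → e)))), so gave must be the functor, of type ((t → e) → (((e → (t → t)) → e) → (e → (t → (t → e))))).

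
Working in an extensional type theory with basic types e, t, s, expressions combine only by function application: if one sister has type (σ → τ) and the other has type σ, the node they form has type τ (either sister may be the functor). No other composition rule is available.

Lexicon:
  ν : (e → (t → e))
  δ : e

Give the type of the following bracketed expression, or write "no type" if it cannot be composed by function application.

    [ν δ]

(t → e)

[ν δ] — ν of type (e → (t → e)) combines with δ of type e: type (t → e).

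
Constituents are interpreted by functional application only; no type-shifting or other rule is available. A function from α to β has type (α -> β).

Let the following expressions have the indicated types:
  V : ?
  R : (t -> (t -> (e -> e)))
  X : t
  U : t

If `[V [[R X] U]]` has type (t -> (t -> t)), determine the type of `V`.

((e -> e) -> (t -> (t -> t)))

[V [[R X] U]] is required to be (t -> (t -> t)). [[R X] U] : (e -> e) cannot yield (t -> (t -> t)) as functor, so V : ((e -> e) -> (t -> (t -> t))).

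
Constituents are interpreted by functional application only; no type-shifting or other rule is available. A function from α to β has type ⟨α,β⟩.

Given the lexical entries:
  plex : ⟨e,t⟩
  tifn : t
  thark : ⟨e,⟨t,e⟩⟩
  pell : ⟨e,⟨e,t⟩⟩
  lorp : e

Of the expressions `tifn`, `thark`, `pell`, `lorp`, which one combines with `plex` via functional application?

tifn : t — does not combine with plex.
thark : ⟨e,⟨t,e⟩⟩ — does not combine with plex.
pell : ⟨e,⟨e,t⟩⟩ — does not combine with plex.
lorp — combines: plex : ⟨e,t⟩ takes lorp : e as argument, giving t.

lorp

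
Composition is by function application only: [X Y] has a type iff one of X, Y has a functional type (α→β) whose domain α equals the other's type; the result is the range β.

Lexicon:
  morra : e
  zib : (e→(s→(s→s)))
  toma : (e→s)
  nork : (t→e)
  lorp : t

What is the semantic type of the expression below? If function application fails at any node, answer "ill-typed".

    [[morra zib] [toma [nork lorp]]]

[morra zib]: zib is (e→(s→(s→s))), morra is e; result (s→(s→s)).
[nork lorp]: nork is (t→e), lorp is t; result e.
[toma [nork lorp]]: toma is (e→s), [nork lorp] is e; result s.
[[morra zib] [toma [nork lorp]]]: [morra zib] is (s→(s→s)), [toma [nork lorp]] is s; result (s→s).

(s→s)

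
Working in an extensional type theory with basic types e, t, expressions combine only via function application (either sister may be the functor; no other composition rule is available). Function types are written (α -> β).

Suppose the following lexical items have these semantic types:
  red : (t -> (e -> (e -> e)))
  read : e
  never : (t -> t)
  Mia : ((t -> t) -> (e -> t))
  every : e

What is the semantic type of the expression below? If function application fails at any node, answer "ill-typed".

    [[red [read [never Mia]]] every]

(e -> e)

At [never Mia], Mia : ((t -> t) -> (e -> t)) takes never : (t -> t), giving (e -> t).
At [read [never Mia]], [never Mia] : (e -> t) takes read : e, giving t.
At [red [read [never Mia]]], red : (t -> (e -> (e -> e))) takes [read [never Mia]] : t, giving (e -> (e -> e)).
At [[red [read [never Mia]]] every], [red [read [never Mia]]] : (e -> (e -> e)) takes every : e, giving (e -> e).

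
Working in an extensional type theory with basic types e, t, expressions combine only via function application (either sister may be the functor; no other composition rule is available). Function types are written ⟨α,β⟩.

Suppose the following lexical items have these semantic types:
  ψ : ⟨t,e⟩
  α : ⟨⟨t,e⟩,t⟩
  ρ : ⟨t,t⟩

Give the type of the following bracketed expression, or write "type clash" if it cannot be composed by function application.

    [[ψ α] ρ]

At [ψ α], α : ⟨⟨t,e⟩,t⟩ takes ψ : ⟨t,e⟩, giving t.
At [[ψ α] ρ], ρ : ⟨t,t⟩ takes [ψ α] : t, giving t.

t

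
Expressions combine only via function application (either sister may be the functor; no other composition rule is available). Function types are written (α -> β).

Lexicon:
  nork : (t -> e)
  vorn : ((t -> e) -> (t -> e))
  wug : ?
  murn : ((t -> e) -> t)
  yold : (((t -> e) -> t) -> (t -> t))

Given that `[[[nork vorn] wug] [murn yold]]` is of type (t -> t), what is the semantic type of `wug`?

For [[[nork vorn] wug] [murn yold]] to have type (t -> t) with [murn yold] of type (t -> t), [[nork vorn] wug] must be the function: [[nork vorn] wug] : ((t -> t) -> (t -> t)).
For [[nork vorn] wug] to have type ((t -> t) -> (t -> t)) with [nork vorn] of type (t -> e), wug must be the function: wug : ((t -> e) -> ((t -> t) -> (t -> t))).

((t -> e) -> ((t -> t) -> (t -> t)))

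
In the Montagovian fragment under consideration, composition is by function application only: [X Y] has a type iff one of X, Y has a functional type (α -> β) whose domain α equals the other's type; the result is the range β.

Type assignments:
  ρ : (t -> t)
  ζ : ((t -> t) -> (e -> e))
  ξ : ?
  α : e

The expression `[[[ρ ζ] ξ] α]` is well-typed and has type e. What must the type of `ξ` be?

At [[[ρ ζ] ξ] α] (required: e): α is e, which is not a function with range e; hence [[ρ ζ] ξ] is the functor — type (e -> e).
At [[ρ ζ] ξ] (required: (e -> e)): [ρ ζ] is (e -> e), which is not a function with range (e -> e); hence ξ is the functor — type ((e -> e) -> (e -> e)).

((e -> e) -> (e -> e))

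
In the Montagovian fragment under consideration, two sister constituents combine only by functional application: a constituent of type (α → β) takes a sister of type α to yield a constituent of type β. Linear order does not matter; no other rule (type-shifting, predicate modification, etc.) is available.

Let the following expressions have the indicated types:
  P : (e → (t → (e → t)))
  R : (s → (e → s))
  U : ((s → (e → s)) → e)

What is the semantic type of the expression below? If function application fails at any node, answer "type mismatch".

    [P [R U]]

[R U]: functor U : ((s → (e → s)) → e), argument R : (s → (e → s)); result e.
[P [R U]]: functor P : (e → (t → (e → t))), argument [R U] : e; result (t → (e → t)).

(t → (e → t))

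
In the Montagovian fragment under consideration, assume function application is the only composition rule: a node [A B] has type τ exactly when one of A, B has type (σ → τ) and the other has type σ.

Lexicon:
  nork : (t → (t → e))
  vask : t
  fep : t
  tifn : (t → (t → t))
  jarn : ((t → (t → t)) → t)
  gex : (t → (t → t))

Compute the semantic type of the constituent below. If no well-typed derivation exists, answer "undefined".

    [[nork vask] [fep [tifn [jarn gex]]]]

[nork vask] — nork of type (t → (t → e)) combines with vask of type t: type (t → e).
[jarn gex] — jarn of type ((t → (t → t)) → t) combines with gex of type (t → (t → t)): type t.
[tifn [jarn gex]] — tifn of type (t → (t → t)) combines with [jarn gex] of type t: type (t → t).
[fep [tifn [jarn gex]]] — [tifn [jarn gex]] of type (t → t) combines with fep of type t: type t.
[[nork vask] [fep [tifn [jarn gex]]]] — [nork vask] of type (t → e) combines with [fep [tifn [jarn gex]]] of type t: type e.

e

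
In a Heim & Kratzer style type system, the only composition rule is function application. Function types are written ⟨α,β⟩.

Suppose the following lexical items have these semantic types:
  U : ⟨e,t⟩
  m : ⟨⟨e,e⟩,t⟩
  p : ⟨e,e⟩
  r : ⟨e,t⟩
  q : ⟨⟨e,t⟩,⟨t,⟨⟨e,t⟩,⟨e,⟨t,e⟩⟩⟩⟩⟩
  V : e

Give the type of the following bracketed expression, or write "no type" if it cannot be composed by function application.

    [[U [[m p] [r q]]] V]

⟨t,e⟩

At [m p], m : ⟨⟨e,e⟩,t⟩ takes p : ⟨e,e⟩, giving t.
At [r q], q : ⟨⟨e,t⟩,⟨t,⟨⟨e,t⟩,⟨e,⟨t,e⟩⟩⟩⟩⟩ takes r : ⟨e,t⟩, giving ⟨t,⟨⟨e,t⟩,⟨e,⟨t,e⟩⟩⟩⟩.
At [[m p] [r q]], [r q] : ⟨t,⟨⟨e,t⟩,⟨e,⟨t,e⟩⟩⟩⟩ takes [m p] : t, giving ⟨⟨e,t⟩,⟨e,⟨t,e⟩⟩⟩.
At [U [[m p] [r q]]], [[m p] [r q]] : ⟨⟨e,t⟩,⟨e,⟨t,e⟩⟩⟩ takes U : ⟨e,t⟩, giving ⟨e,⟨t,e⟩⟩.
At [[U [[m p] [r q]]] V], [U [[m p] [r q]]] : ⟨e,⟨t,e⟩⟩ takes V : e, giving ⟨t,e⟩.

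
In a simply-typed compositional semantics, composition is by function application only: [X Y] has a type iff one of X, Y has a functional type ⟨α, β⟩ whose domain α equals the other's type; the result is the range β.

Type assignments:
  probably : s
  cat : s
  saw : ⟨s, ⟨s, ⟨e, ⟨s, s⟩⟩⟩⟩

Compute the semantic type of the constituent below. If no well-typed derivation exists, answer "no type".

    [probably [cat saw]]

⟨e, ⟨s, s⟩⟩

At [cat saw], saw : ⟨s, ⟨s, ⟨e, ⟨s, s⟩⟩⟩⟩ takes cat : s, giving ⟨s, ⟨e, ⟨s, s⟩⟩⟩.
At [probably [cat saw]], [cat saw] : ⟨s, ⟨e, ⟨s, s⟩⟩⟩ takes probably : s, giving ⟨e, ⟨s, s⟩⟩.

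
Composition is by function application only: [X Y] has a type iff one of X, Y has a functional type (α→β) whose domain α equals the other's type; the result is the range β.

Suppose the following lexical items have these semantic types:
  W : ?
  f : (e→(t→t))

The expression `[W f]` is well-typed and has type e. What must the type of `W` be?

((e→(t→t))→e)

For [W f] to have type e with f of type (e→(t→t)), W must be the function: W : ((e→(t→t))→e).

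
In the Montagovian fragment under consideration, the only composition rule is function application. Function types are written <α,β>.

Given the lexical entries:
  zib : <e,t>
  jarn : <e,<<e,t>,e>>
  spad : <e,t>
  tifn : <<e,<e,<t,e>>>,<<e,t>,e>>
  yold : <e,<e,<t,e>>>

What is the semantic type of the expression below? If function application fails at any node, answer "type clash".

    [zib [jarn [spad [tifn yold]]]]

e

[tifn yold] — tifn of type <<e,<e,<t,e>>>,<<e,t>,e>> combines with yold of type <e,<e,<t,e>>>: type <<e,t>,e>.
[spad [tifn yold]] — [tifn yold] of type <<e,t>,e> combines with spad of type <e,t>: type e.
[jarn [spad [tifn yold]]] — jarn of type <e,<<e,t>,e>> combines with [spad [tifn yold]] of type e: type <<e,t>,e>.
[zib [jarn [spad [tifn yold]]]] — [jarn [spad [tifn yold]]] of type <<e,t>,e> combines with zib of type <e,t>: type e.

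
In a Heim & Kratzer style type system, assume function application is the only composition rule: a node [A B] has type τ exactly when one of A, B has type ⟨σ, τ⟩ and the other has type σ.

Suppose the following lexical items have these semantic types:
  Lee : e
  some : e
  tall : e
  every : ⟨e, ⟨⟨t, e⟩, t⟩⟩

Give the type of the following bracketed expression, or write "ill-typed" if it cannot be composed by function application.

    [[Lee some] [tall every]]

[Lee some]: e and e cannot combine by function application — type clash.

ill-typed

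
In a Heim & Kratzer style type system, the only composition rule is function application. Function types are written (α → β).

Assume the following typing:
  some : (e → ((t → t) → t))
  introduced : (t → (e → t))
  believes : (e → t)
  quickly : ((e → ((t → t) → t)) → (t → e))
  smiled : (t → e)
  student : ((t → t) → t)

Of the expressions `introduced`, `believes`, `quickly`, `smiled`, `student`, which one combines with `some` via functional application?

introduced : (t → (e → t)) — does not combine with some.
believes : (e → t) — does not combine with some.
quickly — combines: quickly : ((e → ((t → t) → t)) → (t → e)) takes some : (e → ((t → t) → t)) as argument, giving (t → e).
smiled : (t → e) — does not combine with some.
student : ((t → t) → t) — does not combine with some.

quickly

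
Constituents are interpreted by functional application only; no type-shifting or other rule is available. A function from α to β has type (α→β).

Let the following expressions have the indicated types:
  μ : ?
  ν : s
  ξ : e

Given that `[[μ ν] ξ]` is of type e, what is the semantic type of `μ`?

(s→(e→e))

[[μ ν] ξ] is required to be e. ξ : e cannot yield e as functor, so [μ ν] : (e→e).
[μ ν] is required to be (e→e). ν : s cannot yield (e→e) as functor, so μ : (s→(e→e)).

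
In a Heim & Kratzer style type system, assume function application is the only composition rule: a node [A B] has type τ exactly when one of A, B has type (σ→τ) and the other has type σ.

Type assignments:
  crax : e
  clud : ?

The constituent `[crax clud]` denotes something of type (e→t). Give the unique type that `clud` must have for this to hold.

[crax clud] must have type (e→t). The sister crax has type e; that is not a function onto (e→t), so clud must be the functor, of type (e→(e→t)).

(e→(e→t))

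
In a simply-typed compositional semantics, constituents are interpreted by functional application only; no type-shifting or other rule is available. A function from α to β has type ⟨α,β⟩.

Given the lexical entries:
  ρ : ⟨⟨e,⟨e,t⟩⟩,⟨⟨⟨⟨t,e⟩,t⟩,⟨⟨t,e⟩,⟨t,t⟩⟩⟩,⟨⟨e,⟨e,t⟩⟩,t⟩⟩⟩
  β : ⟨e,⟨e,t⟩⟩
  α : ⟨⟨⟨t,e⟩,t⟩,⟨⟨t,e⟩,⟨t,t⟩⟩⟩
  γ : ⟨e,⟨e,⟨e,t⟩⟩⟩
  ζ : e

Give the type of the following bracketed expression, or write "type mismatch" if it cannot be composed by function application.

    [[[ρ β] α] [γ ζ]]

t

[ρ β]: ρ is ⟨⟨e,⟨e,t⟩⟩,⟨⟨⟨⟨t,e⟩,t⟩,⟨⟨t,e⟩,⟨t,t⟩⟩⟩,⟨⟨e,⟨e,t⟩⟩,t⟩⟩⟩, β is ⟨e,⟨e,t⟩⟩; result ⟨⟨⟨⟨t,e⟩,t⟩,⟨⟨t,e⟩,⟨t,t⟩⟩⟩,⟨⟨e,⟨e,t⟩⟩,t⟩⟩.
[[ρ β] α]: [ρ β] is ⟨⟨⟨⟨t,e⟩,t⟩,⟨⟨t,e⟩,⟨t,t⟩⟩⟩,⟨⟨e,⟨e,t⟩⟩,t⟩⟩, α is ⟨⟨⟨t,e⟩,t⟩,⟨⟨t,e⟩,⟨t,t⟩⟩⟩; result ⟨⟨e,⟨e,t⟩⟩,t⟩.
[γ ζ]: γ is ⟨e,⟨e,⟨e,t⟩⟩⟩, ζ is e; result ⟨e,⟨e,t⟩⟩.
[[[ρ β] α] [γ ζ]]: [[ρ β] α] is ⟨⟨e,⟨e,t⟩⟩,t⟩, [γ ζ] is ⟨e,⟨e,t⟩⟩; result t.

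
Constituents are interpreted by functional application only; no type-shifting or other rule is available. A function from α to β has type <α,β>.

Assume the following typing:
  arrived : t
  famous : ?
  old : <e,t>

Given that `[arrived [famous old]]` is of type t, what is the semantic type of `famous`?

[arrived [famous old]] must have type t. The sister arrived has type t; that is not a function onto t, so [famous old] must be the functor, of type <t,t>.
[famous old] must have type <t,t>. The sister old has type <e,t>; that is not a function onto <t,t>, so famous must be the functor, of type <<e,t>,<t,t>>.

<<e,t>,<t,t>>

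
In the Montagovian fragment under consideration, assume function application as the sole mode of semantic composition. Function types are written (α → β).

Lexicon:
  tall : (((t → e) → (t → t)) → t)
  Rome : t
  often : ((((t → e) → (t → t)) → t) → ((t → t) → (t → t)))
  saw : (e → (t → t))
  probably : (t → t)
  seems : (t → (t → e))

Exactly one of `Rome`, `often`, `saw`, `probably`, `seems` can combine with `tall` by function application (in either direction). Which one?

Rome : t — does not combine with tall.
often — combines: often : ((((t → e) → (t → t)) → t) → ((t → t) → (t → t))) takes tall : (((t → e) → (t → t)) → t) as argument, giving ((t → t) → (t → t)).
saw : (e → (t → t)) — does not combine with tall.
probably : (t → t) — does not combine with tall.
seems : (t → (t → e)) — does not combine with tall.

often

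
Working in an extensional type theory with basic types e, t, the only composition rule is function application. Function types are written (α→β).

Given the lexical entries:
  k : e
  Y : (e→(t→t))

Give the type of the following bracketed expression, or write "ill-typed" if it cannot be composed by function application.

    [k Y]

[k Y]: functor Y : (e→(t→t)), argument k : e; result (t→t).

(t→t)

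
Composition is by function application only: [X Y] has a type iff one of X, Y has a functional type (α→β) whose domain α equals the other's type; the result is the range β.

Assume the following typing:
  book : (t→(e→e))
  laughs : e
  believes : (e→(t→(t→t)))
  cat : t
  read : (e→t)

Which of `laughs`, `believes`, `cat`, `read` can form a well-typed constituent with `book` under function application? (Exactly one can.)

laughs : e — no; book wants t, and laughs wants nothing (atomic).
believes : (e→(t→(t→t))) — no; book wants t, and believes wants e.
cat — combines: book : (t→(e→e)) takes cat : t as argument, giving (e→e).
read : (e→t) — no; book wants t, and read wants e.

cat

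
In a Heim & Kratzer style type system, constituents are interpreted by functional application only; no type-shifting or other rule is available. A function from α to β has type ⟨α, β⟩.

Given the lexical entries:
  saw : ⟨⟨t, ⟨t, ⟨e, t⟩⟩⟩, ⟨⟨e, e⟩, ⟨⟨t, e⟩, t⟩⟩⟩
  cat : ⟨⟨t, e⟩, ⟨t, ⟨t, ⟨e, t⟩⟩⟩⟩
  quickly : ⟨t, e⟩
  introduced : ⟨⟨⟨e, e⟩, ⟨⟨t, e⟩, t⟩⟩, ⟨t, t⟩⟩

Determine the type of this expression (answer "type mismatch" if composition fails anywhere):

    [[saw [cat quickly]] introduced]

⟨t, t⟩

At [cat quickly], cat : ⟨⟨t, e⟩, ⟨t, ⟨t, ⟨e, t⟩⟩⟩⟩ takes quickly : ⟨t, e⟩, giving ⟨t, ⟨t, ⟨e, t⟩⟩⟩.
At [saw [cat quickly]], saw : ⟨⟨t, ⟨t, ⟨e, t⟩⟩⟩, ⟨⟨e, e⟩, ⟨⟨t, e⟩, t⟩⟩⟩ takes [cat quickly] : ⟨t, ⟨t, ⟨e, t⟩⟩⟩, giving ⟨⟨e, e⟩, ⟨⟨t, e⟩, t⟩⟩.
At [[saw [cat quickly]] introduced], introduced : ⟨⟨⟨e, e⟩, ⟨⟨t, e⟩, t⟩⟩, ⟨t, t⟩⟩ takes [saw [cat quickly]] : ⟨⟨e, e⟩, ⟨⟨t, e⟩, t⟩⟩, giving ⟨t, t⟩.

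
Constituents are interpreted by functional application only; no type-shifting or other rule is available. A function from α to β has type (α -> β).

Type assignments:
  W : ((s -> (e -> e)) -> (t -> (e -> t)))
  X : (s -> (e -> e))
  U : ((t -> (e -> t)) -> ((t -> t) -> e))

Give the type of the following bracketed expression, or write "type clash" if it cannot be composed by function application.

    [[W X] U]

((t -> t) -> e)

[W X]: functor W : ((s -> (e -> e)) -> (t -> (e -> t))), argument X : (s -> (e -> e)); result (t -> (e -> t)).
[[W X] U]: functor U : ((t -> (e -> t)) -> ((t -> t) -> e)), argument [W X] : (t -> (e -> t)); result ((t -> t) -> e).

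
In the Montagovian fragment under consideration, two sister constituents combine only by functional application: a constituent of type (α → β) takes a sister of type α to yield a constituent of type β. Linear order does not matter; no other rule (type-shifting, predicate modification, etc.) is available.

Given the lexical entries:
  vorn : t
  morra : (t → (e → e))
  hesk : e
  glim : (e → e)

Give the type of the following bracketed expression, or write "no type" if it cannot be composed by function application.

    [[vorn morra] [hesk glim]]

[vorn morra]: functor morra : (t → (e → e)), argument vorn : t; result (e → e).
[hesk glim]: functor glim : (e → e), argument hesk : e; result e.
[[vorn morra] [hesk glim]]: functor [vorn morra] : (e → e), argument [hesk glim] : e; result e.

e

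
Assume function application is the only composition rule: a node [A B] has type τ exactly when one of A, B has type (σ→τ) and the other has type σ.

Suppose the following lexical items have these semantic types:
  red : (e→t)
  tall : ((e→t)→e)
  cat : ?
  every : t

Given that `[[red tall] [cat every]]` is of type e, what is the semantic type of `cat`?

At [[red tall] [cat every]] (required: e): [red tall] is e, which is not a function with range e; hence [cat every] is the functor — type (e→e).
At [cat every] (required: (e→e)): every is t, which is not a function with range (e→e); hence cat is the functor — type (t→(e→e)).

(t→(e→e))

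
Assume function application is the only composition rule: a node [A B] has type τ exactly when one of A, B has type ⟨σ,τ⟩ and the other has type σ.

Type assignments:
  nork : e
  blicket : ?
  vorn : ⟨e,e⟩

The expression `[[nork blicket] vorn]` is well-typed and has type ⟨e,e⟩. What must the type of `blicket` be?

[[nork blicket] vorn] is required to be ⟨e,e⟩. vorn : ⟨e,e⟩ cannot yield ⟨e,e⟩ as functor, so [nork blicket] : ⟨⟨e,e⟩,⟨e,e⟩⟩.
[nork blicket] is required to be ⟨⟨e,e⟩,⟨e,e⟩⟩. nork : e cannot yield ⟨⟨e,e⟩,⟨e,e⟩⟩ as functor, so blicket : ⟨e,⟨⟨e,e⟩,⟨e,e⟩⟩⟩.

⟨e,⟨⟨e,e⟩,⟨e,e⟩⟩⟩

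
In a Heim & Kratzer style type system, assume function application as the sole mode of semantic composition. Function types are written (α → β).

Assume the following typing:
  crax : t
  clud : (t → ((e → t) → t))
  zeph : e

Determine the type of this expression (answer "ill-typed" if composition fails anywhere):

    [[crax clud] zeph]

ill-typed

[crax clud] — clud of type (t → ((e → t) → t)) combines with crax of type t: type ((e → t) → t).
At [[crax clud] zeph]: neither ((e → t) → t) nor e can take the other as argument; the node is ill-typed.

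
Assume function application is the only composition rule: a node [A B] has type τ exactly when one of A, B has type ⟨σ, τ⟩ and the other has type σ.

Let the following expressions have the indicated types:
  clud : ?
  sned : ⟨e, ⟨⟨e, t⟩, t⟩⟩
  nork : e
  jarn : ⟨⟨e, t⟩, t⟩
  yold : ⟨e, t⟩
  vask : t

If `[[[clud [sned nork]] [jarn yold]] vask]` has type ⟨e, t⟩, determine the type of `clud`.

⟨⟨⟨e, t⟩, t⟩, ⟨t, ⟨t, ⟨e, t⟩⟩⟩⟩

At [[[clud [sned nork]] [jarn yold]] vask] (required: ⟨e, t⟩): vask is t, which is not a function with range ⟨e, t⟩; hence [[clud [sned nork]] [jarn yold]] is the functor — type ⟨t, ⟨e, t⟩⟩.
At [[clud [sned nork]] [jarn yold]] (required: ⟨t, ⟨e, t⟩⟩): [jarn yold] is t, which is not a function with range ⟨t, ⟨e, t⟩⟩; hence [clud [sned nork]] is the functor — type ⟨t, ⟨t, ⟨e, t⟩⟩⟩.
At [clud [sned nork]] (required: ⟨t, ⟨t, ⟨e, t⟩⟩⟩): [sned nork] is ⟨⟨e, t⟩, t⟩, which is not a function with range ⟨t, ⟨t, ⟨e, t⟩⟩⟩; hence clud is the functor — type ⟨⟨⟨e, t⟩, t⟩, ⟨t, ⟨t, ⟨e, t⟩⟩⟩⟩.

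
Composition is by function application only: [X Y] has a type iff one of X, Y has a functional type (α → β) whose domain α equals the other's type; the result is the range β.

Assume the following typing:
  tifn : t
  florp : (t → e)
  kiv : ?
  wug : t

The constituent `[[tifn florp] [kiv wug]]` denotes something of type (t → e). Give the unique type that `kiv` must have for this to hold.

(t → (e → (t → e)))

For [[tifn florp] [kiv wug]] to have type (t → e) with [tifn florp] of type e, [kiv wug] must be the function: [kiv wug] : (e → (t → e)).
For [kiv wug] to have type (e → (t → e)) with wug of type t, kiv must be the function: kiv : (t → (e → (t → e))).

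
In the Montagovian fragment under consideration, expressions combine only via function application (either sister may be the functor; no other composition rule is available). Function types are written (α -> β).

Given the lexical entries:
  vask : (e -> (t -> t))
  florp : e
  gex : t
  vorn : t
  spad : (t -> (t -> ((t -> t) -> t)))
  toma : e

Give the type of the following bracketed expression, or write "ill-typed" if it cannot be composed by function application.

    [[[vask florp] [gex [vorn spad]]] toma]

ill-typed

[vask florp]: vask is (e -> (t -> t)), florp is e; result (t -> t).
[vorn spad]: spad is (t -> (t -> ((t -> t) -> t))), vorn is t; result (t -> ((t -> t) -> t)).
[gex [vorn spad]]: [vorn spad] is (t -> ((t -> t) -> t)), gex is t; result ((t -> t) -> t).
[[vask florp] [gex [vorn spad]]]: [gex [vorn spad]] is ((t -> t) -> t), [vask florp] is (t -> t); result t.
[[[vask florp] [gex [vorn spad]]] toma]: t and e cannot combine by function application — type clash.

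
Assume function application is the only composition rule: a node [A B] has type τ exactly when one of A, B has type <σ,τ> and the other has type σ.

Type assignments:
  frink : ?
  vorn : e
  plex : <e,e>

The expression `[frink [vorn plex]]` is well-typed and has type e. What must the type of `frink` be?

<e,e>

[frink [vorn plex]] is required to be e. [vorn plex] : e cannot yield e as functor, so frink : <e,e>.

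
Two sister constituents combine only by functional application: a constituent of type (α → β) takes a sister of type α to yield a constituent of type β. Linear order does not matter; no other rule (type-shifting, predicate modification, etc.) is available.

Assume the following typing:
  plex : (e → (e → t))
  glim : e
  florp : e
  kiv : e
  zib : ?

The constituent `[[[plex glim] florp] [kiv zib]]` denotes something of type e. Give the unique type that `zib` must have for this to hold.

At [[[plex glim] florp] [kiv zib]] (required: e): [[plex glim] florp] is t, which is not a function with range e; hence [kiv zib] is the functor — type (t → e).
At [kiv zib] (required: (t → e)): kiv is e, which is not a function with range (t → e); hence zib is the functor — type (e → (t → e)).

(e → (t → e))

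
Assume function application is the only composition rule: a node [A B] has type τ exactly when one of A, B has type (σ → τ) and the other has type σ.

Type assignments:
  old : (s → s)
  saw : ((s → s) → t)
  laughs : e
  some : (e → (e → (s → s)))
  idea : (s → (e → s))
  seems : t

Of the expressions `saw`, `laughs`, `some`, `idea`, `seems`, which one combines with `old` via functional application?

saw — combines: saw : ((s → s) → t) takes old : (s → s) as argument, giving t.
laughs : e — does not combine with old.
some : (e → (e → (s → s))) — does not combine with old.
idea : (s → (e → s)) — does not combine with old.
seems : t — does not combine with old.

saw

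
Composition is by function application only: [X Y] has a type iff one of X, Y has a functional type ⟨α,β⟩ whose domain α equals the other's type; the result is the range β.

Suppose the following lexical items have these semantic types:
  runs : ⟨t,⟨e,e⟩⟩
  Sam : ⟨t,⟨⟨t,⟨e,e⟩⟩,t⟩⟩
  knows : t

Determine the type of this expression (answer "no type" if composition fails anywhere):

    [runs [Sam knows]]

[Sam knows]: ⟨t,⟨⟨t,⟨e,e⟩⟩,t⟩⟩ applied to t yields ⟨⟨t,⟨e,e⟩⟩,t⟩.
[runs [Sam knows]]: ⟨⟨t,⟨e,e⟩⟩,t⟩ applied to ⟨t,⟨e,e⟩⟩ yields t.

t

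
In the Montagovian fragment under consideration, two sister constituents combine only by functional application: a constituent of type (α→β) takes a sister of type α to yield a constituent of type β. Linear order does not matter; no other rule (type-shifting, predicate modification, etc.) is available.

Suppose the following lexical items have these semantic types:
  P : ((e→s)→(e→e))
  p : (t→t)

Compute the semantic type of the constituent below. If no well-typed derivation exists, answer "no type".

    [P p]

no type

[P p]: ((e→s)→(e→e)) and (t→t) cannot combine by function application — type clash.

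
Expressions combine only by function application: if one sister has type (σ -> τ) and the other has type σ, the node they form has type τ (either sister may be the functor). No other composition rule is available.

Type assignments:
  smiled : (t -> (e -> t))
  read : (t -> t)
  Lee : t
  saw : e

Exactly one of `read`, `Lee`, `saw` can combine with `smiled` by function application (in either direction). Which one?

read : (t -> t) — neither side's domain matches the other.
Lee — combines: smiled : (t -> (e -> t)) takes Lee : t as argument, giving (e -> t).
saw : e — neither side's domain matches the other.

Lee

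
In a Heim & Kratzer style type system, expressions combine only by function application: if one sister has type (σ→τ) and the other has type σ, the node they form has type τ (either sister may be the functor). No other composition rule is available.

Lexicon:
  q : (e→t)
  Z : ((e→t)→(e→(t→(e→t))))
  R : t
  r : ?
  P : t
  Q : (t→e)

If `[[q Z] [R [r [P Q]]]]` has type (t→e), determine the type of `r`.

(e→(t→((e→(t→(e→t)))→(t→e))))

At [[q Z] [R [r [P Q]]]] (required: (t→e)): [q Z] is (e→(t→(e→t))), which is not a function with range (t→e); hence [R [r [P Q]]] is the functor — type ((e→(t→(e→t)))→(t→e)).
At [R [r [P Q]]] (required: ((e→(t→(e→t)))→(t→e))): R is t, which is not a function with range ((e→(t→(e→t)))→(t→e)); hence [r [P Q]] is the functor — type (t→((e→(t→(e→t)))→(t→e))).
At [r [P Q]] (required: (t→((e→(t→(e→t)))→(t→e)))): [P Q] is e, which is not a function with range (t→((e→(t→(e→t)))→(t→e))); hence r is the functor — type (e→(t→((e→(t→(e→t)))→(t→e)))).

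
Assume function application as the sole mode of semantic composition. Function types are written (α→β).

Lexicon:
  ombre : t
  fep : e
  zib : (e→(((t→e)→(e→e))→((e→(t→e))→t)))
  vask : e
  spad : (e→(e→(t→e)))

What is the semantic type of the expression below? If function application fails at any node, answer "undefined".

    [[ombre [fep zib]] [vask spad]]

[fep zib]: zib is (e→(((t→e)→(e→e))→((e→(t→e))→t))), fep is e; result (((t→e)→(e→e))→((e→(t→e))→t)).
At [ombre [fep zib]]: neither t nor (((t→e)→(e→e))→((e→(t→e))→t)) can take the other as argument; the node is ill-typed.

undefined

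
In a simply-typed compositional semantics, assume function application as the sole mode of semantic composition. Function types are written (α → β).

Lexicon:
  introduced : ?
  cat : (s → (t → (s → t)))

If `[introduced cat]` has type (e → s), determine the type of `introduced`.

((s → (t → (s → t))) → (e → s))

At [introduced cat] (required: (e → s)): cat is (s → (t → (s → t))), which is not a function with range (e → s); hence introduced is the functor — type ((s → (t → (s → t))) → (e → s)).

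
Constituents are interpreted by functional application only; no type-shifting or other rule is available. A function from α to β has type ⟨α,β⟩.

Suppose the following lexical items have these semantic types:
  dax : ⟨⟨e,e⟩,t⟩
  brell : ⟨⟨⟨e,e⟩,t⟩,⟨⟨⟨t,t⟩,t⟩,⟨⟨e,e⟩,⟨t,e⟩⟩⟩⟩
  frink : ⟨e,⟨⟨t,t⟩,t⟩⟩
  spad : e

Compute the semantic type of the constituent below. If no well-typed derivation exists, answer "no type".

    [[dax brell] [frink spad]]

[dax brell]: brell is ⟨⟨⟨e,e⟩,t⟩,⟨⟨⟨t,t⟩,t⟩,⟨⟨e,e⟩,⟨t,e⟩⟩⟩⟩, dax is ⟨⟨e,e⟩,t⟩; result ⟨⟨⟨t,t⟩,t⟩,⟨⟨e,e⟩,⟨t,e⟩⟩⟩.
[frink spad]: frink is ⟨e,⟨⟨t,t⟩,t⟩⟩, spad is e; result ⟨⟨t,t⟩,t⟩.
[[dax brell] [frink spad]]: [dax brell] is ⟨⟨⟨t,t⟩,t⟩,⟨⟨e,e⟩,⟨t,e⟩⟩⟩, [frink spad] is ⟨⟨t,t⟩,t⟩; result ⟨⟨e,e⟩,⟨t,e⟩⟩.

⟨⟨e,e⟩,⟨t,e⟩⟩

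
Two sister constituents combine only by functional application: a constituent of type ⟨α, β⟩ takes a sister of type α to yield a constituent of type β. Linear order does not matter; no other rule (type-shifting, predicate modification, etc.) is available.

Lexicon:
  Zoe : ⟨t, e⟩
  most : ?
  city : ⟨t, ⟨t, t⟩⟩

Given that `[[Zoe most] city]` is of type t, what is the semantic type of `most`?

For [[Zoe most] city] to have type t with city of type ⟨t, ⟨t, t⟩⟩, [Zoe most] must be the function: [Zoe most] : ⟨⟨t, ⟨t, t⟩⟩, t⟩.
For [Zoe most] to have type ⟨⟨t, ⟨t, t⟩⟩, t⟩ with Zoe of type ⟨t, e⟩, most must be the function: most : ⟨⟨t, e⟩, ⟨⟨t, ⟨t, t⟩⟩, t⟩⟩.

⟨⟨t, e⟩, ⟨⟨t, ⟨t, t⟩⟩, t⟩⟩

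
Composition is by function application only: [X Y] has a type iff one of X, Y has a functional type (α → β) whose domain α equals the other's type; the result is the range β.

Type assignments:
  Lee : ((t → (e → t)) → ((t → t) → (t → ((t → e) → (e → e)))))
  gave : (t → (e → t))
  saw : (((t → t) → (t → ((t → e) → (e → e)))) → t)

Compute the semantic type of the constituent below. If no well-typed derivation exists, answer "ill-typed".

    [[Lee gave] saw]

[Lee gave] — Lee of type ((t → (e → t)) → ((t → t) → (t → ((t → e) → (e → e))))) combines with gave of type (t → (e → t)): type ((t → t) → (t → ((t → e) → (e → e)))).
[[Lee gave] saw] — saw of type (((t → t) → (t → ((t → e) → (e → e)))) → t) combines with [Lee gave] of type ((t → t) → (t → ((t → e) → (e → e)))): type t.

t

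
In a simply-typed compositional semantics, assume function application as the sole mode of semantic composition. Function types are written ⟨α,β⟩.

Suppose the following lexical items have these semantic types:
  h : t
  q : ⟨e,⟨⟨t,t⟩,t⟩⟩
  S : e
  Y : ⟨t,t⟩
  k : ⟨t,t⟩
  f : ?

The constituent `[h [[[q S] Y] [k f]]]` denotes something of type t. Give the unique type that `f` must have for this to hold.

⟨⟨t,t⟩,⟨t,⟨t,t⟩⟩⟩

[h [[[q S] Y] [k f]]] must have type t. The sister h has type t; that is not a function onto t, so [[[q S] Y] [k f]] must be the functor, of type ⟨t,t⟩.
[[[q S] Y] [k f]] must have type ⟨t,t⟩. The sister [[q S] Y] has type t; that is not a function onto ⟨t,t⟩, so [k f] must be the functor, of type ⟨t,⟨t,t⟩⟩.
[k f] must have type ⟨t,⟨t,t⟩⟩. The sister k has type ⟨t,t⟩; that is not a function onto ⟨t,⟨t,t⟩⟩, so f must be the functor, of type ⟨⟨t,t⟩,⟨t,⟨t,t⟩⟩⟩.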